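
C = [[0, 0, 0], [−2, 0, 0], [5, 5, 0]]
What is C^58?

C is strictly triangular, hence nilpotent: C^3 = 0, so C^58 = 0.

[[0, 0, 0], [0, 0, 0], [0, 0, 0]]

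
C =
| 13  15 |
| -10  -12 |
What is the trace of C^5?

tr C = 1 and det C = -6, so the characteristic polynomial is λ² − (1)λ + (-6) with roots 3 and -2.
Eigenvectors give P = [[3, -1], [-2, 1]] with P⁻¹ = [[1, 1], [2, 3]], and C = P·diag(3, -2)·P⁻¹.
Then C^5 = P·diag(243, -32)·P⁻¹ = [[729, 32], [-486, -32]] · [[1, 1], [2, 3]] = [[793, 825], [-550, -582]].

211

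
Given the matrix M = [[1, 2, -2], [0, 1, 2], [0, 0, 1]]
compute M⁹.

M = I + N where N = [[0, 2, -2], [0, 0, 2], [0, 0, 0]] is strictly upper-triangular, so N³ = 0.
(I + N)⁹ = I + 9·N + 36·N² = [[1, 18, 126], [0, 1, 18], [0, 0, 1]].

[[1, 18, 126], [0, 1, 18], [0, 0, 1]]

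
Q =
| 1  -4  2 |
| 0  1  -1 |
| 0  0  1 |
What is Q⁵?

[[1, -20, 50], [0, 1, -5], [0, 0, 1]]

Q = I + N where N = [[0, -4, 2], [0, 0, -1], [0, 0, 0]] is strictly upper-triangular, so N³ = 0.
(I + N)⁵ = I + 5·N + 10·N² = [[1, -20, 50], [0, 1, -5], [0, 0, 1]].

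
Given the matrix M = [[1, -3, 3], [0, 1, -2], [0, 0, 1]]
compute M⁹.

[[1, -27, 243], [0, 1, -18], [0, 0, 1]]

M = I + N where N = [[0, -3, 3], [0, 0, -2], [0, 0, 0]] is strictly upper-triangular, so N³ = 0.
(I + N)⁹ = I + 9·N + 36·N² = [[1, -27, 243], [0, 1, -18], [0, 0, 1]].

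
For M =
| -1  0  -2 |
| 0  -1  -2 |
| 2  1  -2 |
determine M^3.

[[15, 8, -2], [16, 7, -2], [2, 1, 22]]

M^2 = [[-3, -2, 6], [-4, -1, 6], [-6, -3, -2]]
M^3 = [[15, 8, -2], [16, 7, -2], [2, 1, 22]]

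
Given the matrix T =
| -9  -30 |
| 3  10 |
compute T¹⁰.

T² = T (a projection; rank 1, trace 1), so T¹⁰ = T.

[[-9, -30], [3, 10]]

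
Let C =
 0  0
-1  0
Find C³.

C is strictly triangular, hence nilpotent: C² = 0, so C³ = 0.

[[0, 0], [0, 0]]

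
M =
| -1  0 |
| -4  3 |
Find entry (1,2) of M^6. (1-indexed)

0

tr M = 2 and det M = -3, so the characteristic polynomial is λ² − (2)λ + (-3) with roots -1 and 3.
Eigenvectors give P = [[1, 0], [1, -1]] with P⁻¹ = [[1, 0], [1, -1]], and M = P·diag(-1, 3)·P⁻¹.
Then M^6 = P·diag(1, 729)·P⁻¹ = [[1, 0], [1, -729]] · [[1, 0], [1, -1]] = [[1, 0], [-728, 729]].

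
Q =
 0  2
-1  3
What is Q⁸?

[[-254, 510], [-255, 511]]

tr Q = 3 and det Q = 2, so the characteristic polynomial is λ² − (3)λ + (2) with roots 2 and 1.
Eigenvectors give P = [[1, 2], [1, 1]] with P⁻¹ = [[-1, 2], [1, -1]], and Q = P·diag(2, 1)·P⁻¹.
Then Q⁸ = P·diag(256, 1)·P⁻¹ = [[256, 2], [256, 1]] · [[-1, 2], [1, -1]] = [[-254, 510], [-255, 511]].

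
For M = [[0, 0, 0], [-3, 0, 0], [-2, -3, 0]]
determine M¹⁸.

[[0, 0, 0], [0, 0, 0], [0, 0, 0]]

M is strictly triangular, hence nilpotent: M³ = 0, so M¹⁸ = 0.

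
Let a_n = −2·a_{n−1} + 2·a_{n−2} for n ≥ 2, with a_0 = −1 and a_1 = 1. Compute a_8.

With companion matrix B = [[−2, 2], [1, 0]], [a_n, a_{n−1}]ᵀ = B·[a_{n−1}, a_{n−2}]ᵀ, so [a_8, a_7]ᵀ = B⁷·[a_1, a_0]ᵀ.
B⁷ = [[−896, 656], [328, −240]], giving [a_8, a_7]ᵀ = [[−1552], [568]].

−1552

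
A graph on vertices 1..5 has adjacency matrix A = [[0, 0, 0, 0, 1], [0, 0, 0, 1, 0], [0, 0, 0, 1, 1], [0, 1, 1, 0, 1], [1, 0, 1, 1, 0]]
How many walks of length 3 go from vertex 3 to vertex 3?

The number of length-3 walks from vertex 3 to vertex 3 is entry (3,3) of A³, where A is the adjacency matrix.
A² = [[1, 0, 1, 1, 0], [0, 1, 1, 0, 1], [1, 1, 2, 1, 1], [1, 0, 1, 3, 1], [0, 1, 1, 1, 3]]
A³ = [[0, 1, 1, 1, 3], [1, 0, 1, 3, 1], [1, 1, 2, 4, 4], [1, 3, 4, 2, 5], [3, 1, 4, 5, 2]]

2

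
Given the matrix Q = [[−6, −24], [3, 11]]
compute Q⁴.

[[−504, −1560], [195, 601]]

tr Q = 5 and det Q = 6, so the characteristic polynomial is λ² − (5)λ + (6) with roots 3 and 2.
Eigenvectors give P = [[−8, −3], [3, 1]] with P⁻¹ = [[1, 3], [−3, −8]], and Q = P·diag(3, 2)·P⁻¹.
Then Q⁴ = P·diag(81, 16)·P⁻¹ = [[−648, −48], [243, 16]] · [[1, 3], [−3, −8]] = [[−504, −1560], [195, 601]].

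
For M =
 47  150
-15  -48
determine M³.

[[323, 1050], [-105, -342]]

tr M = -1 and det M = -6, so the characteristic polynomial is λ² − (-1)λ + (-6) with roots -3 and 2.
Eigenvectors give P = [[-3, -10], [1, 3]] with P⁻¹ = [[3, 10], [-1, -3]], and M = P·diag(-3, 2)·P⁻¹.
Then M³ = P·diag(-27, 8)·P⁻¹ = [[81, -80], [-27, 24]] · [[3, 10], [-1, -3]] = [[323, 1050], [-105, -342]].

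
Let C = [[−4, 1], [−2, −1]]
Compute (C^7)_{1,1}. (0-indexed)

1931

tr C = −5 and det C = 6, so the characteristic polynomial is λ² − (−5)λ + (6) with roots −3 and −2.
Eigenvectors give P = [[−1, −1], [−1, −2]] with P⁻¹ = [[−2, 1], [1, −1]], and C = P·diag(−3, −2)·P⁻¹.
Then C^7 = P·diag(−2187, −128)·P⁻¹ = [[2187, 128], [2187, 256]] · [[−2, 1], [1, −1]] = [[−4246, 2059], [−4118, 1931]].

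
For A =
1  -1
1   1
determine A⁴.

A² = [[0, -2], [2, 0]]
A³ = [[-2, -2], [2, -2]]
A⁴ = [[-4, 0], [0, -4]]

[[-4, 0], [0, -4]]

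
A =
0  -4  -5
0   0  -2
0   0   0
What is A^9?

A is strictly triangular, hence nilpotent: A^3 = 0, so A^9 = 0.

[[0, 0, 0], [0, 0, 0], [0, 0, 0]]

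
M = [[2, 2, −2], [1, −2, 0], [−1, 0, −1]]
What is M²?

[[8, 0, −2], [0, 6, −2], [−1, −2, 3]]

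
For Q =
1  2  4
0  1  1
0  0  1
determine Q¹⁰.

Q = I + N where N = [[0, 2, 4], [0, 0, 1], [0, 0, 0]] is strictly upper-triangular, so N³ = 0.
(I + N)¹⁰ = I + 10·N + 45·N² = [[1, 20, 130], [0, 1, 10], [0, 0, 1]].

[[1, 20, 130], [0, 1, 10], [0, 0, 1]]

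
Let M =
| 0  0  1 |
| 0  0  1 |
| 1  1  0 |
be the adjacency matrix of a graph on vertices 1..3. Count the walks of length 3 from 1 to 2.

0

The number of length-3 walks from vertex 1 to vertex 2 is entry (1,2) of M³, where M is the adjacency matrix.
M² = [[1, 1, 0], [1, 1, 0], [0, 0, 2]]
M³ = [[0, 0, 2], [0, 0, 2], [2, 2, 0]]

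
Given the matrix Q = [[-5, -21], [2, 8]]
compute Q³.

tr Q = 3 and det Q = 2, so the characteristic polynomial is λ² − (3)λ + (2) with roots 2 and 1.
Eigenvectors give P = [[3, 7], [-1, -2]] with P⁻¹ = [[-2, -7], [1, 3]], and Q = P·diag(2, 1)·P⁻¹.
Then Q³ = P·diag(8, 1)·P⁻¹ = [[24, 7], [-8, -2]] · [[-2, -7], [1, 3]] = [[-41, -147], [14, 50]].

[[-41, -147], [14, 50]]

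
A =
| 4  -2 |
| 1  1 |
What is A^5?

[[454, -422], [211, -179]]

tr A = 5 and det A = 6, so the characteristic polynomial is λ² − (5)λ + (6) with roots 2 and 3.
Eigenvectors give P = [[1, 2], [1, 1]] with P⁻¹ = [[-1, 2], [1, -1]], and A = P·diag(2, 3)·P⁻¹.
Then A^5 = P·diag(32, 243)·P⁻¹ = [[32, 486], [32, 243]] · [[-1, 2], [1, -1]] = [[454, -422], [211, -179]].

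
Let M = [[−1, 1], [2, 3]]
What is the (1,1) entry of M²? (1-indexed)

3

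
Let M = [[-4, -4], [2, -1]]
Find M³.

[[8, -52], [26, 47]]

M² = [[8, 20], [-10, -7]]
M³ = [[8, -52], [26, 47]]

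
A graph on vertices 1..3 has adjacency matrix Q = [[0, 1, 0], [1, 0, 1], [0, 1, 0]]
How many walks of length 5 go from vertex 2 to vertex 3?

4

The number of length-5 walks from vertex 2 to vertex 3 is entry (2,3) of Q^5, where Q is the adjacency matrix.
Q^2 = [[1, 0, 1], [0, 2, 0], [1, 0, 1]]
Q^3 = [[0, 2, 0], [2, 0, 2], [0, 2, 0]]
Q^4 = [[2, 0, 2], [0, 4, 0], [2, 0, 2]]
Q^5 = [[0, 4, 0], [4, 0, 4], [0, 4, 0]]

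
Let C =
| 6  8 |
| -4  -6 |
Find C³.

tr C = 0 and det C = -4, so the characteristic polynomial is λ² − (0)λ + (-4) with roots -2 and 2.
Eigenvectors give P = [[1, 2], [-1, -1]] with P⁻¹ = [[-1, -2], [1, 1]], and C = P·diag(-2, 2)·P⁻¹.
Then C³ = P·diag(-8, 8)·P⁻¹ = [[-8, 16], [8, -8]] · [[-1, -2], [1, 1]] = [[24, 32], [-16, -24]].

[[24, 32], [-16, -24]]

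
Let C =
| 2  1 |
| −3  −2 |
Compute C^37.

[[2, 1], [−3, −2]]

C² = I (check: tr C = 0 and det C = −1), so C^37 = C since 37 is odd.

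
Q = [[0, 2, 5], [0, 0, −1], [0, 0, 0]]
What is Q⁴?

Q is strictly triangular, hence nilpotent: Q³ = 0, so Q⁴ = 0.

[[0, 0, 0], [0, 0, 0], [0, 0, 0]]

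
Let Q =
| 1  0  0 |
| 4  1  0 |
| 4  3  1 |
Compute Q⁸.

[[1, 0, 0], [32, 1, 0], [368, 24, 1]]

Q = I + N where N = [[0, 0, 0], [4, 0, 0], [4, 3, 0]] is strictly lower-triangular, so N³ = 0.
(I + N)⁸ = I + 8·N + 28·N² = [[1, 0, 0], [32, 1, 0], [368, 24, 1]].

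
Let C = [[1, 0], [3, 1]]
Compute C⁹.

C = I + N where N = [[0, 0], [3, 0]] is strictly lower-triangular, so N² = 0.
(I + N)⁹ = I + 9·N = [[1, 0], [27, 1]].

[[1, 0], [27, 1]]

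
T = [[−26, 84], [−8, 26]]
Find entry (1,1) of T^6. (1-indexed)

tr T = 0 and det T = −4, so the characteristic polynomial is λ² − (0)λ + (−4) with roots 2 and −2.
Eigenvectors give P = [[3, 7], [1, 2]] with P⁻¹ = [[−2, 7], [1, −3]], and T = P·diag(2, −2)·P⁻¹.
Then T^6 = P·diag(64, 64)·P⁻¹ = [[192, 448], [64, 128]] · [[−2, 7], [1, −3]] = [[64, 0], [0, 64]].

64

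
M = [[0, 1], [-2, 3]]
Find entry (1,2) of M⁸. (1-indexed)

255

tr M = 3 and det M = 2, so the characteristic polynomial is λ² − (3)λ + (2) with roots 2 and 1.
Eigenvectors give P = [[-1, 1], [-2, 1]] with P⁻¹ = [[1, -1], [2, -1]], and M = P·diag(2, 1)·P⁻¹.
Then M⁸ = P·diag(256, 1)·P⁻¹ = [[-256, 1], [-512, 1]] · [[1, -1], [2, -1]] = [[-254, 255], [-510, 511]].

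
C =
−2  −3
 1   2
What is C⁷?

[[−2, −3], [1, 2]]

C² = I (check: tr C = 0 and det C = −1), so C⁷ = C since 7 is odd.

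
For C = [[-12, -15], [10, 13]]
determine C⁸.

tr C = 1 and det C = -6, so the characteristic polynomial is λ² − (1)λ + (-6) with roots -2 and 3.
Eigenvectors give P = [[-3, -1], [2, 1]] with P⁻¹ = [[-1, -1], [2, 3]], and C = P·diag(-2, 3)·P⁻¹.
Then C⁸ = P·diag(256, 6561)·P⁻¹ = [[-768, -6561], [512, 6561]] · [[-1, -1], [2, 3]] = [[-12354, -18915], [12610, 19171]].

[[-12354, -18915], [12610, 19171]]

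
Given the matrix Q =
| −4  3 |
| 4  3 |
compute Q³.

[[−124, 75], [100, 51]]

Q² = [[28, −3], [−4, 21]]
Q³ = [[−124, 75], [100, 51]]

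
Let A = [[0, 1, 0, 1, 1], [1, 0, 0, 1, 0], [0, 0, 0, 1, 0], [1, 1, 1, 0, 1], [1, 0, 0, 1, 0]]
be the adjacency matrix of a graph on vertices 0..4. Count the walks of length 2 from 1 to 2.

The number of length-2 walks from vertex 1 to vertex 2 is entry (1,2) of A², where A is the adjacency matrix.
A² = [[3, 1, 1, 2, 1], [1, 2, 1, 1, 2], [1, 1, 1, 0, 1], [2, 1, 0, 4, 1], [1, 2, 1, 1, 2]]

1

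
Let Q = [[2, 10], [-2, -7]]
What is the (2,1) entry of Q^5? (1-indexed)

-422

tr Q = -5 and det Q = 6, so the characteristic polynomial is λ² − (-5)λ + (6) with roots -3 and -2.
Eigenvectors give P = [[-2, 5], [1, -2]] with P⁻¹ = [[2, 5], [1, 2]], and Q = P·diag(-3, -2)·P⁻¹.
Then Q^5 = P·diag(-243, -32)·P⁻¹ = [[486, -160], [-243, 64]] · [[2, 5], [1, 2]] = [[812, 2110], [-422, -1087]].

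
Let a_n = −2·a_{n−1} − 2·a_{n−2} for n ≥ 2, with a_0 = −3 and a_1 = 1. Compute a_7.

40

With companion matrix B = [[−2, −2], [1, 0]], [a_n, a_{n−1}]ᵀ = B·[a_{n−1}, a_{n−2}]ᵀ, so [a_7, a_6]ᵀ = B^6·[a_1, a_0]ᵀ.
B^6 = [[−8, −16], [8, 8]], giving [a_7, a_6]ᵀ = [[40], [−16]].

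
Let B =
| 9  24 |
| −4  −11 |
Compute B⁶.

tr B = −2 and det B = −3, so the characteristic polynomial is λ² − (−2)λ + (−3) with roots −3 and 1.
Eigenvectors give P = [[−2, 3], [1, −1]] with P⁻¹ = [[1, 3], [1, 2]], and B = P·diag(−3, 1)·P⁻¹.
Then B⁶ = P·diag(729, 1)·P⁻¹ = [[−1458, 3], [729, −1]] · [[1, 3], [1, 2]] = [[−1455, −4368], [728, 2185]].

[[−1455, −4368], [728, 2185]]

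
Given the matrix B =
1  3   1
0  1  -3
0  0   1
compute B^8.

[[1, 24, -244], [0, 1, -24], [0, 0, 1]]

B = I + N where N = [[0, 3, 1], [0, 0, -3], [0, 0, 0]] is strictly upper-triangular, so N^3 = 0.
(I + N)^8 = I + 8·N + 28·N^2 = [[1, 24, -244], [0, 1, -24], [0, 0, 1]].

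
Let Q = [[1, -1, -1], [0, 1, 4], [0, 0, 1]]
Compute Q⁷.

Q = I + N where N = [[0, -1, -1], [0, 0, 4], [0, 0, 0]] is strictly upper-triangular, so N³ = 0.
(I + N)⁷ = I + 7·N + 21·N² = [[1, -7, -91], [0, 1, 28], [0, 0, 1]].

[[1, -7, -91], [0, 1, 28], [0, 0, 1]]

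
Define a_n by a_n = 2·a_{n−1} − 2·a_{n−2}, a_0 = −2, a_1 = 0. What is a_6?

−16

With companion matrix A = [[2, −2], [1, 0]], [a_n, a_{n−1}]ᵀ = A·[a_{n−1}, a_{n−2}]ᵀ, so [a_6, a_5]ᵀ = A⁵·[a_1, a_0]ᵀ.
A⁵ = [[−8, 8], [−4, 0]], giving [a_6, a_5]ᵀ = [[−16], [0]].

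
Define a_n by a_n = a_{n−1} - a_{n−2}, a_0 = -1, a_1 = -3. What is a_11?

With companion matrix T = [[1, -1], [1, 0]], [a_n, a_{n−1}]ᵀ = T·[a_{n−1}, a_{n−2}]ᵀ, so [a_11, a_10]ᵀ = T^10·[a_1, a_0]ᵀ.
T^10 = [[-1, 1], [-1, 0]], giving [a_11, a_10]ᵀ = [[2], [3]].

2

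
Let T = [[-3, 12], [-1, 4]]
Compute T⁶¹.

[[-3, 12], [-1, 4]]

T² = T (a projection; rank 1, trace 1), so T⁶¹ = T.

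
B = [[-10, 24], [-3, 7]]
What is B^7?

[[-1144, 3048], [-381, 1015]]

tr B = -3 and det B = 2, so the characteristic polynomial is λ² − (-3)λ + (2) with roots -2 and -1.
Eigenvectors give P = [[3, 8], [1, 3]] with P⁻¹ = [[3, -8], [-1, 3]], and B = P·diag(-2, -1)·P⁻¹.
Then B^7 = P·diag(-128, -1)·P⁻¹ = [[-384, -8], [-128, -3]] · [[3, -8], [-1, 3]] = [[-1144, 3048], [-381, 1015]].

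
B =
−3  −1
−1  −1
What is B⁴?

B² = [[10, 4], [4, 2]]
B³ = [[−34, −14], [−14, −6]]
B⁴ = [[116, 48], [48, 20]]

[[116, 48], [48, 20]]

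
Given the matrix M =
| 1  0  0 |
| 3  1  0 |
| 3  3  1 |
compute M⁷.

[[1, 0, 0], [21, 1, 0], [210, 21, 1]]

M = I + N where N = [[0, 0, 0], [3, 0, 0], [3, 3, 0]] is strictly lower-triangular, so N³ = 0.
(I + N)⁷ = I + 7·N + 21·N² = [[1, 0, 0], [21, 1, 0], [210, 21, 1]].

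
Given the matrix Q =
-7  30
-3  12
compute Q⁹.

tr Q = 5 and det Q = 6, so the characteristic polynomial is λ² − (5)λ + (6) with roots 3 and 2.
Eigenvectors give P = [[3, 10], [1, 3]] with P⁻¹ = [[-3, 10], [1, -3]], and Q = P·diag(3, 2)·P⁻¹.
Then Q⁹ = P·diag(19683, 512)·P⁻¹ = [[59049, 5120], [19683, 1536]] · [[-3, 10], [1, -3]] = [[-172027, 575130], [-57513, 192222]].

[[-172027, 575130], [-57513, 192222]]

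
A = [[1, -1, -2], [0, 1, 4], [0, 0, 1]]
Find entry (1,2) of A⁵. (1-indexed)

A = I + N where N = [[0, -1, -2], [0, 0, 4], [0, 0, 0]] is strictly upper-triangular, so N³ = 0.
(I + N)⁵ = I + 5·N + 10·N² = [[1, -5, -50], [0, 1, 20], [0, 0, 1]].

-5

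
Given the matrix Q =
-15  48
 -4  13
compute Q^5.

tr Q = -2 and det Q = -3, so the characteristic polynomial is λ² − (-2)λ + (-3) with roots 1 and -3.
Eigenvectors give P = [[3, 4], [1, 1]] with P⁻¹ = [[-1, 4], [1, -3]], and Q = P·diag(1, -3)·P⁻¹.
Then Q^5 = P·diag(1, -243)·P⁻¹ = [[3, -972], [1, -243]] · [[-1, 4], [1, -3]] = [[-975, 2928], [-244, 733]].

[[-975, 2928], [-244, 733]]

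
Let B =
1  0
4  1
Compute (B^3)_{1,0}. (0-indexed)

B = I + N where N = [[0, 0], [4, 0]] is strictly lower-triangular, so N^2 = 0.
(I + N)^3 = I + 3·N = [[1, 0], [12, 1]].

12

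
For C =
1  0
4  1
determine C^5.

[[1, 0], [20, 1]]

C = I + N where N = [[0, 0], [4, 0]] is strictly lower-triangular, so N^2 = 0.
(I + N)^5 = I + 5·N = [[1, 0], [20, 1]].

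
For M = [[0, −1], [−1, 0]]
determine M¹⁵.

M² = I (check: tr M = 0 and det M = −1), so M¹⁵ = M since 15 is odd.

[[0, −1], [−1, 0]]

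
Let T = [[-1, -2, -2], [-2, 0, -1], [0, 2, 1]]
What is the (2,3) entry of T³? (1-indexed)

T² = [[5, -2, 2], [2, 2, 3], [-4, 2, -1]]
T³ = [[-1, -6, -6], [-6, 2, -3], [0, 6, 5]]

-3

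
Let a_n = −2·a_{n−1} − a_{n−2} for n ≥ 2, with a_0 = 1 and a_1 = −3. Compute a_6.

With companion matrix A = [[−2, −1], [1, 0]], [a_n, a_{n−1}]ᵀ = A·[a_{n−1}, a_{n−2}]ᵀ, so [a_6, a_5]ᵀ = A⁵·[a_1, a_0]ᵀ.
A⁵ = [[−6, −5], [5, 4]], giving [a_6, a_5]ᵀ = [[13], [−11]].

13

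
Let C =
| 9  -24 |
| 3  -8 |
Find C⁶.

[[9, -24], [3, -8]]

C² = C (a projection; rank 1, trace 1), so C⁶ = C.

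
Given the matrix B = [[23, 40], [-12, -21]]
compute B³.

tr B = 2 and det B = -3, so the characteristic polynomial is λ² − (2)λ + (-3) with roots -1 and 3.
Eigenvectors give P = [[5, -2], [-3, 1]] with P⁻¹ = [[-1, -2], [-3, -5]], and B = P·diag(-1, 3)·P⁻¹.
Then B³ = P·diag(-1, 27)·P⁻¹ = [[-5, -54], [3, 27]] · [[-1, -2], [-3, -5]] = [[167, 280], [-84, -141]].

[[167, 280], [-84, -141]]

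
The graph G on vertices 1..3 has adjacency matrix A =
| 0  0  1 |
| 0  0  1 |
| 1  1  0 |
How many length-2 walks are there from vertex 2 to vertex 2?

The number of length-2 walks from vertex 2 to vertex 2 is entry (2,2) of A², where A is the adjacency matrix.
A² = [[1, 1, 0], [1, 1, 0], [0, 0, 2]]

1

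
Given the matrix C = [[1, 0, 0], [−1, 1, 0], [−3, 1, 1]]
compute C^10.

C = I + N where N = [[0, 0, 0], [−1, 0, 0], [−3, 1, 0]] is strictly lower-triangular, so N^3 = 0.
(I + N)^10 = I + 10·N + 45·N^2 = [[1, 0, 0], [−10, 1, 0], [−75, 10, 1]].

[[1, 0, 0], [−10, 1, 0], [−75, 10, 1]]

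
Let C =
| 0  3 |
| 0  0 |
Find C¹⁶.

[[0, 0], [0, 0]]

C is strictly triangular, hence nilpotent: C² = 0, so C¹⁶ = 0.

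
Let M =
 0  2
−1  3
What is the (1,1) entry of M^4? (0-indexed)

31

tr M = 3 and det M = 2, so the characteristic polynomial is λ² − (3)λ + (2) with roots 2 and 1.
Eigenvectors give P = [[−1, 2], [−1, 1]] with P⁻¹ = [[1, −2], [1, −1]], and M = P·diag(2, 1)·P⁻¹.
Then M^4 = P·diag(16, 1)·P⁻¹ = [[−16, 2], [−16, 1]] · [[1, −2], [1, −1]] = [[−14, 30], [−15, 31]].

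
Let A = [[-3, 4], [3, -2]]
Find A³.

[[-123, 124], [93, -92]]

A² = [[21, -20], [-15, 16]]
A³ = [[-123, 124], [93, -92]]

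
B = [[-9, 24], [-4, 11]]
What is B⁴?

[[-159, 480], [-80, 241]]

tr B = 2 and det B = -3, so the characteristic polynomial is λ² − (2)λ + (-3) with roots 3 and -1.
Eigenvectors give P = [[-2, 3], [-1, 1]] with P⁻¹ = [[1, -3], [1, -2]], and B = P·diag(3, -1)·P⁻¹.
Then B⁴ = P·diag(81, 1)·P⁻¹ = [[-162, 3], [-81, 1]] · [[1, -3], [1, -2]] = [[-159, 480], [-80, 241]].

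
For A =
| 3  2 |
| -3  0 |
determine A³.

[[-9, 6], [-9, -18]]

A² = [[3, 6], [-9, -6]]
A³ = [[-9, 6], [-9, -18]]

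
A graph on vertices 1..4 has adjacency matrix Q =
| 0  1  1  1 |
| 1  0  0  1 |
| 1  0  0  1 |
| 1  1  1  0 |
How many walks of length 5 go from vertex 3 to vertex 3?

18

The number of length-5 walks from vertex 3 to vertex 3 is entry (3,3) of Q^5, where Q is the adjacency matrix.
Q^2 = [[3, 1, 1, 2], [1, 2, 2, 1], [1, 2, 2, 1], [2, 1, 1, 3]]
Q^3 = [[4, 5, 5, 5], [5, 2, 2, 5], [5, 2, 2, 5], [5, 5, 5, 4]]
Q^4 = [[15, 9, 9, 14], [9, 10, 10, 9], [9, 10, 10, 9], [14, 9, 9, 15]]
Q^5 = [[32, 29, 29, 33], [29, 18, 18, 29], [29, 18, 18, 29], [33, 29, 29, 32]]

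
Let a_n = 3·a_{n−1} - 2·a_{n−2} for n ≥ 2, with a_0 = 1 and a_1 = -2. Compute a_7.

With companion matrix A = [[3, -2], [1, 0]], [a_n, a_{n−1}]ᵀ = A·[a_{n−1}, a_{n−2}]ᵀ, so [a_7, a_6]ᵀ = A⁶·[a_1, a_0]ᵀ.
A⁶ = [[127, -126], [63, -62]], giving [a_7, a_6]ᵀ = [[-380], [-188]].

-380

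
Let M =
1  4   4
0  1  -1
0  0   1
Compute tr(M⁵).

3

M = I + N where N = [[0, 4, 4], [0, 0, -1], [0, 0, 0]] is strictly upper-triangular, so N³ = 0.
(I + N)⁵ = I + 5·N + 10·N² = [[1, 20, -20], [0, 1, -5], [0, 0, 1]].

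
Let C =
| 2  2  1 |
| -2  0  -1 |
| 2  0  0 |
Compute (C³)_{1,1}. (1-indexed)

-4

C² = [[2, 4, 0], [-6, -4, -2], [4, 4, 2]]
C³ = [[-4, 4, -2], [-8, -12, -2], [4, 8, 0]]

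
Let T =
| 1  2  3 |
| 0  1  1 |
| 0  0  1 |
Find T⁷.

[[1, 14, 63], [0, 1, 7], [0, 0, 1]]

T = I + N where N = [[0, 2, 3], [0, 0, 1], [0, 0, 0]] is strictly upper-triangular, so N³ = 0.
(I + N)⁷ = I + 7·N + 21·N² = [[1, 14, 63], [0, 1, 7], [0, 0, 1]].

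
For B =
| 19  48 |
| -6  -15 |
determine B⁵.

tr B = 4 and det B = 3, so the characteristic polynomial is λ² − (4)λ + (3) with roots 1 and 3.
Eigenvectors give P = [[-8, -3], [3, 1]] with P⁻¹ = [[1, 3], [-3, -8]], and B = P·diag(1, 3)·P⁻¹.
Then B⁵ = P·diag(1, 243)·P⁻¹ = [[-8, -729], [3, 243]] · [[1, 3], [-3, -8]] = [[2179, 5808], [-726, -1935]].

[[2179, 5808], [-726, -1935]]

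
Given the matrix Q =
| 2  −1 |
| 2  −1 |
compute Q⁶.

[[2, −1], [2, −1]]

Q² = Q (a projection; rank 1, trace 1), so Q⁶ = Q.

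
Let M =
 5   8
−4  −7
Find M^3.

tr M = −2 and det M = −3, so the characteristic polynomial is λ² − (−2)λ + (−3) with roots −3 and 1.
Eigenvectors give P = [[−1, 2], [1, −1]] with P⁻¹ = [[1, 2], [1, 1]], and M = P·diag(−3, 1)·P⁻¹.
Then M^3 = P·diag(−27, 1)·P⁻¹ = [[27, 2], [−27, −1]] · [[1, 2], [1, 1]] = [[29, 56], [−28, −55]].

[[29, 56], [−28, −55]]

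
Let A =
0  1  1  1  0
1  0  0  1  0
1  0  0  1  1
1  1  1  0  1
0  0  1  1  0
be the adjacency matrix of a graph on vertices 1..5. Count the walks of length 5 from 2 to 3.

33

The number of length-5 walks from vertex 2 to vertex 3 is entry (2,3) of A⁵, where A is the adjacency matrix.
A² = [[3, 1, 1, 2, 2], [1, 2, 2, 1, 1], [1, 2, 3, 2, 1], [2, 1, 2, 4, 1], [2, 1, 1, 1, 2]]
A³ = [[4, 5, 7, 7, 3], [5, 2, 3, 6, 3], [7, 3, 4, 7, 5], [7, 6, 7, 6, 6], [3, 3, 5, 6, 2]]
A⁴ = [[19, 11, 14, 19, 14], [11, 11, 14, 13, 9], [14, 14, 19, 19, 11], [19, 13, 19, 26, 13], [14, 9, 11, 13, 11]]
A⁵ = [[44, 38, 52, 58, 33], [38, 24, 33, 45, 27], [52, 33, 44, 58, 38], [58, 45, 58, 64, 45], [33, 27, 38, 45, 24]]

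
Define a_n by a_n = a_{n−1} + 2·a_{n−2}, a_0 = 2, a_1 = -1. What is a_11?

681

With companion matrix M = [[1, 2], [1, 0]], [a_n, a_{n−1}]ᵀ = M·[a_{n−1}, a_{n−2}]ᵀ, so [a_11, a_10]ᵀ = M^10·[a_1, a_0]ᵀ.
M^10 = [[683, 682], [341, 342]], giving [a_11, a_10]ᵀ = [[681], [343]].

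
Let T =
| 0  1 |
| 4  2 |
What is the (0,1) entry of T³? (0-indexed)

8

T² = [[4, 2], [8, 8]]
T³ = [[8, 8], [32, 24]]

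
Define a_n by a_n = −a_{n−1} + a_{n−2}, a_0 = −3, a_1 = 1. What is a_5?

14

With companion matrix A = [[−1, 1], [1, 0]], [a_n, a_{n−1}]ᵀ = A·[a_{n−1}, a_{n−2}]ᵀ, so [a_5, a_4]ᵀ = A^4·[a_1, a_0]ᵀ.
A^4 = [[5, −3], [−3, 2]], giving [a_5, a_4]ᵀ = [[14], [−9]].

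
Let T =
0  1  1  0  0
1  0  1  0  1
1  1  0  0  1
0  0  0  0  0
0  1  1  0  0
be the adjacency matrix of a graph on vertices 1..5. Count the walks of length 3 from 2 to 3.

The number of length-3 walks from vertex 2 to vertex 3 is entry (2,3) of T³, where T is the adjacency matrix.
T² = [[2, 1, 1, 0, 2], [1, 3, 2, 0, 1], [1, 2, 3, 0, 1], [0, 0, 0, 0, 0], [2, 1, 1, 0, 2]]
T³ = [[2, 5, 5, 0, 2], [5, 4, 5, 0, 5], [5, 5, 4, 0, 5], [0, 0, 0, 0, 0], [2, 5, 5, 0, 2]]

5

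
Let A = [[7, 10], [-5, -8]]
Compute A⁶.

tr A = -1 and det A = -6, so the characteristic polynomial is λ² − (-1)λ + (-6) with roots -3 and 2.
Eigenvectors give P = [[-1, -2], [1, 1]] with P⁻¹ = [[1, 2], [-1, -1]], and A = P·diag(-3, 2)·P⁻¹.
Then A⁶ = P·diag(729, 64)·P⁻¹ = [[-729, -128], [729, 64]] · [[1, 2], [-1, -1]] = [[-601, -1330], [665, 1394]].

[[-601, -1330], [665, 1394]]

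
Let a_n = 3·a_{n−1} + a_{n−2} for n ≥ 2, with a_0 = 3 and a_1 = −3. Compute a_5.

With companion matrix A = [[3, 1], [1, 0]], [a_n, a_{n−1}]ᵀ = A·[a_{n−1}, a_{n−2}]ᵀ, so [a_5, a_4]ᵀ = A^4·[a_1, a_0]ᵀ.
A^4 = [[109, 33], [33, 10]], giving [a_5, a_4]ᵀ = [[−228], [−69]].

−228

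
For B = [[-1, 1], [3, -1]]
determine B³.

[[-10, 6], [18, -10]]

B² = [[4, -2], [-6, 4]]
B³ = [[-10, 6], [18, -10]]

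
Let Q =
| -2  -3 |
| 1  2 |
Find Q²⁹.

[[-2, -3], [1, 2]]

Q² = I (check: tr Q = 0 and det Q = -1), so Q²⁹ = Q since 29 is odd.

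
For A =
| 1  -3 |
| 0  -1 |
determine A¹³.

A² = I (check: tr A = 0 and det A = -1), so A¹³ = A since 13 is odd.

[[1, -3], [0, -1]]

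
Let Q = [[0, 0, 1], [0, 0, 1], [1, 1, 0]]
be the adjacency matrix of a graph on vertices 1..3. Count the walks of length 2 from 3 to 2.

0

The number of length-2 walks from vertex 3 to vertex 2 is entry (3,2) of Q^2, where Q is the adjacency matrix.
Q^2 = [[1, 1, 0], [1, 1, 0], [0, 0, 2]]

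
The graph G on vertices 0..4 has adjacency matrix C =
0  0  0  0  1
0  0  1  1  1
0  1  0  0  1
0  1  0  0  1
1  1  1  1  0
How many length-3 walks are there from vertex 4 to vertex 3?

6

The number of length-3 walks from vertex 4 to vertex 3 is entry (4,3) of C³, where C is the adjacency matrix.
C² = [[1, 1, 1, 1, 0], [1, 3, 1, 1, 2], [1, 1, 2, 2, 1], [1, 1, 2, 2, 1], [0, 2, 1, 1, 4]]
C³ = [[0, 2, 1, 1, 4], [2, 4, 5, 5, 6], [1, 5, 2, 2, 6], [1, 5, 2, 2, 6], [4, 6, 6, 6, 4]]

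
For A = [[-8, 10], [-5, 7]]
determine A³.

tr A = -1 and det A = -6, so the characteristic polynomial is λ² − (-1)λ + (-6) with roots -3 and 2.
Eigenvectors give P = [[2, 1], [1, 1]] with P⁻¹ = [[1, -1], [-1, 2]], and A = P·diag(-3, 2)·P⁻¹.
Then A³ = P·diag(-27, 8)·P⁻¹ = [[-54, 8], [-27, 8]] · [[1, -1], [-1, 2]] = [[-62, 70], [-35, 43]].

[[-62, 70], [-35, 43]]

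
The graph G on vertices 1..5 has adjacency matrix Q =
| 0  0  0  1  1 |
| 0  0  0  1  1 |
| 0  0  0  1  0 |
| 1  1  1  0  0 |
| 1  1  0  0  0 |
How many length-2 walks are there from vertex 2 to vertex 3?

1

The number of length-2 walks from vertex 2 to vertex 3 is entry (2,3) of Q², where Q is the adjacency matrix.
Q² = [[2, 2, 1, 0, 0], [2, 2, 1, 0, 0], [1, 1, 1, 0, 0], [0, 0, 0, 3, 2], [0, 0, 0, 2, 2]]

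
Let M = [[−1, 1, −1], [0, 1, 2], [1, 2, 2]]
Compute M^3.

[[1, 0, −2], [4, 19, 20], [6, 22, 27]]

M^2 = [[0, −2, 1], [2, 5, 6], [1, 7, 7]]
M^3 = [[1, 0, −2], [4, 19, 20], [6, 22, 27]]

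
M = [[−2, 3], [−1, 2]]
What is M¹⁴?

[[1, 0], [0, 1]]

M² = I (check: tr M = 0 and det M = −1), so M¹⁴ = I since 14 is even.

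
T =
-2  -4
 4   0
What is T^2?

[[-12, 8], [-8, -16]]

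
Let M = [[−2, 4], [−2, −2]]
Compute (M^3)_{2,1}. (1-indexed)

−8

M^2 = [[−4, −16], [8, −4]]
M^3 = [[40, 16], [−8, 40]]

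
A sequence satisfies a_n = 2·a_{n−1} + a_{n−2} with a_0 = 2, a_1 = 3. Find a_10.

9104

With companion matrix A = [[2, 1], [1, 0]], [a_n, a_{n−1}]ᵀ = A·[a_{n−1}, a_{n−2}]ᵀ, so [a_10, a_9]ᵀ = A⁹·[a_1, a_0]ᵀ.
A⁹ = [[2378, 985], [985, 408]], giving [a_10, a_9]ᵀ = [[9104], [3771]].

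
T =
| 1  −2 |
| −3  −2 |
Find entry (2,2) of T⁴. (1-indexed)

T² = [[7, 2], [3, 10]]
T³ = [[1, −18], [−27, −26]]
T⁴ = [[55, 34], [51, 106]]

106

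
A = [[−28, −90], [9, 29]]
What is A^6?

tr A = 1 and det A = −2, so the characteristic polynomial is λ² − (1)λ + (−2) with roots 2 and −1.
Eigenvectors give P = [[−3, −10], [1, 3]] with P⁻¹ = [[3, 10], [−1, −3]], and A = P·diag(2, −1)·P⁻¹.
Then A^6 = P·diag(64, 1)·P⁻¹ = [[−192, −10], [64, 3]] · [[3, 10], [−1, −3]] = [[−566, −1890], [189, 631]].

[[−566, −1890], [189, 631]]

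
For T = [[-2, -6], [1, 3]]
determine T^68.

T² = T (a projection; rank 1, trace 1), so T^68 = T.

[[-2, -6], [1, 3]]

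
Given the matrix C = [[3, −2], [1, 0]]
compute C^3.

tr C = 3 and det C = 2, so the characteristic polynomial is λ² − (3)λ + (2) with roots 2 and 1.
Eigenvectors give P = [[2, −1], [1, −1]] with P⁻¹ = [[1, −1], [1, −2]], and C = P·diag(2, 1)·P⁻¹.
Then C^3 = P·diag(8, 1)·P⁻¹ = [[16, −1], [8, −1]] · [[1, −1], [1, −2]] = [[15, −14], [7, −6]].

[[15, −14], [7, −6]]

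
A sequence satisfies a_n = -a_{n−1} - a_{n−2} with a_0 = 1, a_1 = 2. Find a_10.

With companion matrix B = [[-1, -1], [1, 0]], [a_n, a_{n−1}]ᵀ = B·[a_{n−1}, a_{n−2}]ᵀ, so [a_10, a_9]ᵀ = B⁹·[a_1, a_0]ᵀ.
B⁹ = [[1, 0], [0, 1]], giving [a_10, a_9]ᵀ = [[2], [1]].

2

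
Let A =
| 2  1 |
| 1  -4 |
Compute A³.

[[8, 13], [13, -70]]

A² = [[5, -2], [-2, 17]]
A³ = [[8, 13], [13, -70]]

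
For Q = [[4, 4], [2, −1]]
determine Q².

[[24, 12], [6, 9]]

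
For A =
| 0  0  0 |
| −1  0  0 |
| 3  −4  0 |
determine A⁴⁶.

A is strictly triangular, hence nilpotent: A³ = 0, so A⁴⁶ = 0.

[[0, 0, 0], [0, 0, 0], [0, 0, 0]]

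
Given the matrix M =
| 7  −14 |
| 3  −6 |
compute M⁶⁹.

[[7, −14], [3, −6]]

M² = M (a projection; rank 1, trace 1), so M⁶⁹ = M.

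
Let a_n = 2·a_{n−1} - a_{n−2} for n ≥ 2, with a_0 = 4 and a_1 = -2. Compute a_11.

-62

With companion matrix T = [[2, -1], [1, 0]], [a_n, a_{n−1}]ᵀ = T·[a_{n−1}, a_{n−2}]ᵀ, so [a_11, a_10]ᵀ = T¹⁰·[a_1, a_0]ᵀ.
T¹⁰ = [[11, -10], [10, -9]], giving [a_11, a_10]ᵀ = [[-62], [-56]].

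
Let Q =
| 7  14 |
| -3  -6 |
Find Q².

[[7, 14], [-3, -6]]

Q² = Q (a projection; rank 1, trace 1), so Q² = Q.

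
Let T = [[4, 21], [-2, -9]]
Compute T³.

tr T = -5 and det T = 6, so the characteristic polynomial is λ² − (-5)λ + (6) with roots -2 and -3.
Eigenvectors give P = [[7, -3], [-2, 1]] with P⁻¹ = [[1, 3], [2, 7]], and T = P·diag(-2, -3)·P⁻¹.
Then T³ = P·diag(-8, -27)·P⁻¹ = [[-56, 81], [16, -27]] · [[1, 3], [2, 7]] = [[106, 399], [-38, -141]].

[[106, 399], [-38, -141]]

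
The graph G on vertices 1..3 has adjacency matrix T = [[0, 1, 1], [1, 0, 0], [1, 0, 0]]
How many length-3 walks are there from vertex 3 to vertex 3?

0

The number of length-3 walks from vertex 3 to vertex 3 is entry (3,3) of T³, where T is the adjacency matrix.
T² = [[2, 0, 0], [0, 1, 1], [0, 1, 1]]
T³ = [[0, 2, 2], [2, 0, 0], [2, 0, 0]]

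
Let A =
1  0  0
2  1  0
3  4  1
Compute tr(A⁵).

A = I + N where N = [[0, 0, 0], [2, 0, 0], [3, 4, 0]] is strictly lower-triangular, so N³ = 0.
(I + N)⁵ = I + 5·N + 10·N² = [[1, 0, 0], [10, 1, 0], [95, 20, 1]].

3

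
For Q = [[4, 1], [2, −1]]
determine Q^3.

Q^2 = [[18, 3], [6, 3]]
Q^3 = [[78, 15], [30, 3]]

[[78, 15], [30, 3]]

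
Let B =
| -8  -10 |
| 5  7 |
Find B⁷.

tr B = -1 and det B = -6, so the characteristic polynomial is λ² − (-1)λ + (-6) with roots 2 and -3.
Eigenvectors give P = [[1, -2], [-1, 1]] with P⁻¹ = [[-1, -2], [-1, -1]], and B = P·diag(2, -3)·P⁻¹.
Then B⁷ = P·diag(128, -2187)·P⁻¹ = [[128, 4374], [-128, -2187]] · [[-1, -2], [-1, -1]] = [[-4502, -4630], [2315, 2443]].

[[-4502, -4630], [2315, 2443]]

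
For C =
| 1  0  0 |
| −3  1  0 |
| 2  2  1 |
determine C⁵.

C = I + N where N = [[0, 0, 0], [−3, 0, 0], [2, 2, 0]] is strictly lower-triangular, so N³ = 0.
(I + N)⁵ = I + 5·N + 10·N² = [[1, 0, 0], [−15, 1, 0], [−50, 10, 1]].

[[1, 0, 0], [−15, 1, 0], [−50, 10, 1]]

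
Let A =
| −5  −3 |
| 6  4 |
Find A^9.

[[−1025, −513], [1026, 514]]

tr A = −1 and det A = −2, so the characteristic polynomial is λ² − (−1)λ + (−2) with roots 1 and −2.
Eigenvectors give P = [[−1, −1], [2, 1]] with P⁻¹ = [[1, 1], [−2, −1]], and A = P·diag(1, −2)·P⁻¹.
Then A^9 = P·diag(1, −512)·P⁻¹ = [[−1, 512], [2, −512]] · [[1, 1], [−2, −1]] = [[−1025, −513], [1026, 514]].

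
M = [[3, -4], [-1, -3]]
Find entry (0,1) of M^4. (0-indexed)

M^2 = [[13, 0], [0, 13]]
M^3 = [[39, -52], [-13, -39]]
M^4 = [[169, 0], [0, 169]]

0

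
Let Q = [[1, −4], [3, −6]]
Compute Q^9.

tr Q = −5 and det Q = 6, so the characteristic polynomial is λ² − (−5)λ + (6) with roots −3 and −2.
Eigenvectors give P = [[−1, 4], [−1, 3]] with P⁻¹ = [[3, −4], [1, −1]], and Q = P·diag(−3, −2)·P⁻¹.
Then Q^9 = P·diag(−19683, −512)·P⁻¹ = [[19683, −2048], [19683, −1536]] · [[3, −4], [1, −1]] = [[57001, −76684], [57513, −77196]].

[[57001, −76684], [57513, −77196]]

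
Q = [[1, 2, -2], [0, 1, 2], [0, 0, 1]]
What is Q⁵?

[[1, 10, 30], [0, 1, 10], [0, 0, 1]]

Q = I + N where N = [[0, 2, -2], [0, 0, 2], [0, 0, 0]] is strictly upper-triangular, so N³ = 0.
(I + N)⁵ = I + 5·N + 10·N² = [[1, 10, 30], [0, 1, 10], [0, 0, 1]].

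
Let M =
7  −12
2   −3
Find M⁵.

[[727, −1452], [242, −483]]

tr M = 4 and det M = 3, so the characteristic polynomial is λ² − (4)λ + (3) with roots 1 and 3.
Eigenvectors give P = [[2, 3], [1, 1]] with P⁻¹ = [[−1, 3], [1, −2]], and M = P·diag(1, 3)·P⁻¹.
Then M⁵ = P·diag(1, 243)·P⁻¹ = [[2, 729], [1, 243]] · [[−1, 3], [1, −2]] = [[727, −1452], [242, −483]].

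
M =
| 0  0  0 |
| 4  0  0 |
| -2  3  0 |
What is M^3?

[[0, 0, 0], [0, 0, 0], [0, 0, 0]]

M is strictly triangular, hence nilpotent: M^3 = 0, so M^3 = 0.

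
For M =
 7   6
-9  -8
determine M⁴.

[[-29, -30], [45, 46]]

tr M = -1 and det M = -2, so the characteristic polynomial is λ² − (-1)λ + (-2) with roots 1 and -2.
Eigenvectors give P = [[1, -2], [-1, 3]] with P⁻¹ = [[3, 2], [1, 1]], and M = P·diag(1, -2)·P⁻¹.
Then M⁴ = P·diag(1, 16)·P⁻¹ = [[1, -32], [-1, 48]] · [[3, 2], [1, 1]] = [[-29, -30], [45, 46]].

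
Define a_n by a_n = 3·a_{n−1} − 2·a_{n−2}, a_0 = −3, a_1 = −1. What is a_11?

4091

With companion matrix A = [[3, −2], [1, 0]], [a_n, a_{n−1}]ᵀ = A·[a_{n−1}, a_{n−2}]ᵀ, so [a_11, a_10]ᵀ = A¹⁰·[a_1, a_0]ᵀ.
A¹⁰ = [[2047, −2046], [1023, −1022]], giving [a_11, a_10]ᵀ = [[4091], [2043]].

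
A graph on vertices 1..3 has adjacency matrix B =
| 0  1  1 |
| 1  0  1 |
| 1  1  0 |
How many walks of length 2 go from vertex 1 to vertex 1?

2

The number of length-2 walks from vertex 1 to vertex 1 is entry (1,1) of B², where B is the adjacency matrix.
B² = [[2, 1, 1], [1, 2, 1], [1, 1, 2]]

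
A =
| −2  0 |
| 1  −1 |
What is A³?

tr A = −3 and det A = 2, so the characteristic polynomial is λ² − (−3)λ + (2) with roots −2 and −1.
Eigenvectors give P = [[−1, 0], [1, 1]] with P⁻¹ = [[−1, 0], [1, 1]], and A = P·diag(−2, −1)·P⁻¹.
Then A³ = P·diag(−8, −1)·P⁻¹ = [[8, 0], [−8, −1]] · [[−1, 0], [1, 1]] = [[−8, 0], [7, −1]].

[[−8, 0], [7, −1]]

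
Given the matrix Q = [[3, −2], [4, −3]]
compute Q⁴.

[[1, 0], [0, 1]]

Q² = I (check: tr Q = 0 and det Q = −1), so Q⁴ = I since 4 is even.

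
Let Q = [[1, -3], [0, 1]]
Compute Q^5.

[[1, -15], [0, 1]]

Q = I + N where N = [[0, -3], [0, 0]] is strictly upper-triangular, so N^2 = 0.
(I + N)^5 = I + 5·N = [[1, -15], [0, 1]].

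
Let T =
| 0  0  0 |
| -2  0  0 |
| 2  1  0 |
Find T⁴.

[[0, 0, 0], [0, 0, 0], [0, 0, 0]]

T is strictly triangular, hence nilpotent: T³ = 0, so T⁴ = 0.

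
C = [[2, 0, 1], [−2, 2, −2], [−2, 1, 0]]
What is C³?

[[−2, 4, 0], [0, −2, −8], [−8, 0, −10]]

C² = [[2, 1, 2], [−4, 2, −6], [−6, 2, −4]]
C³ = [[−2, 4, 0], [0, −2, −8], [−8, 0, −10]]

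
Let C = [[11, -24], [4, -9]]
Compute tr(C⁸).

tr C = 2 and det C = -3, so the characteristic polynomial is λ² − (2)λ + (-3) with roots -1 and 3.
Eigenvectors give P = [[-2, 3], [-1, 1]] with P⁻¹ = [[1, -3], [1, -2]], and C = P·diag(-1, 3)·P⁻¹.
Then C⁸ = P·diag(1, 6561)·P⁻¹ = [[-2, 19683], [-1, 6561]] · [[1, -3], [1, -2]] = [[19681, -39360], [6560, -13119]].

6562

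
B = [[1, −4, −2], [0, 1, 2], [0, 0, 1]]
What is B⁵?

B = I + N where N = [[0, −4, −2], [0, 0, 2], [0, 0, 0]] is strictly upper-triangular, so N³ = 0.
(I + N)⁵ = I + 5·N + 10·N² = [[1, −20, −90], [0, 1, 10], [0, 0, 1]].

[[1, −20, −90], [0, 1, 10], [0, 0, 1]]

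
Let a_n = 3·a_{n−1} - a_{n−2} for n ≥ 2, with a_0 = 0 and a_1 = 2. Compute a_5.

110

With companion matrix Q = [[3, -1], [1, 0]], [a_n, a_{n−1}]ᵀ = Q·[a_{n−1}, a_{n−2}]ᵀ, so [a_5, a_4]ᵀ = Q⁴·[a_1, a_0]ᵀ.
Q⁴ = [[55, -21], [21, -8]], giving [a_5, a_4]ᵀ = [[110], [42]].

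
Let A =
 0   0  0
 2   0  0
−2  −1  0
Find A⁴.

[[0, 0, 0], [0, 0, 0], [0, 0, 0]]

A is strictly triangular, hence nilpotent: A³ = 0, so A⁴ = 0.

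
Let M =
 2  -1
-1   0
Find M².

[[5, -2], [-2, 1]]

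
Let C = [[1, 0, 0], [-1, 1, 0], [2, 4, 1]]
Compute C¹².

[[1, 0, 0], [-12, 1, 0], [-240, 48, 1]]

C = I + N where N = [[0, 0, 0], [-1, 0, 0], [2, 4, 0]] is strictly lower-triangular, so N³ = 0.
(I + N)¹² = I + 12·N + 66·N² = [[1, 0, 0], [-12, 1, 0], [-240, 48, 1]].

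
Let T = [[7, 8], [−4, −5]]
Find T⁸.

tr T = 2 and det T = −3, so the characteristic polynomial is λ² − (2)λ + (−3) with roots −1 and 3.
Eigenvectors give P = [[1, 2], [−1, −1]] with P⁻¹ = [[−1, −2], [1, 1]], and T = P·diag(−1, 3)·P⁻¹.
Then T⁸ = P·diag(1, 6561)·P⁻¹ = [[1, 13122], [−1, −6561]] · [[−1, −2], [1, 1]] = [[13121, 13120], [−6560, −6559]].

[[13121, 13120], [−6560, −6559]]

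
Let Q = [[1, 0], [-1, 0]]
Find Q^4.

[[1, 0], [-1, 0]]

Q² = Q (a projection; rank 1, trace 1), so Q^4 = Q.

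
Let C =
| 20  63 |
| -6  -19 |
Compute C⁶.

tr C = 1 and det C = -2, so the characteristic polynomial is λ² − (1)λ + (-2) with roots 2 and -1.
Eigenvectors give P = [[7, -3], [-2, 1]] with P⁻¹ = [[1, 3], [2, 7]], and C = P·diag(2, -1)·P⁻¹.
Then C⁶ = P·diag(64, 1)·P⁻¹ = [[448, -3], [-128, 1]] · [[1, 3], [2, 7]] = [[442, 1323], [-126, -377]].

[[442, 1323], [-126, -377]]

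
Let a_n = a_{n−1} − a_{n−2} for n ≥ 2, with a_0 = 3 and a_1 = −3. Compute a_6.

3

With companion matrix M = [[1, −1], [1, 0]], [a_n, a_{n−1}]ᵀ = M·[a_{n−1}, a_{n−2}]ᵀ, so [a_6, a_5]ᵀ = M⁵·[a_1, a_0]ᵀ.
M⁵ = [[0, 1], [−1, 1]], giving [a_6, a_5]ᵀ = [[3], [6]].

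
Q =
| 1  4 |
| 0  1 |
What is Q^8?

Q = I + N where N = [[0, 4], [0, 0]] is strictly upper-triangular, so N^2 = 0.
(I + N)^8 = I + 8·N = [[1, 32], [0, 1]].

[[1, 32], [0, 1]]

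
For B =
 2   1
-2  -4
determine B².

[[2, -2], [4, 14]]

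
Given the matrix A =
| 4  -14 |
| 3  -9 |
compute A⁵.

[[1234, -2954], [633, -1509]]

tr A = -5 and det A = 6, so the characteristic polynomial is λ² − (-5)λ + (6) with roots -3 and -2.
Eigenvectors give P = [[2, 7], [1, 3]] with P⁻¹ = [[-3, 7], [1, -2]], and A = P·diag(-3, -2)·P⁻¹.
Then A⁵ = P·diag(-243, -32)·P⁻¹ = [[-486, -224], [-243, -96]] · [[-3, 7], [1, -2]] = [[1234, -2954], [633, -1509]].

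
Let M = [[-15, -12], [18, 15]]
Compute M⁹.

tr M = 0 and det M = -9, so the characteristic polynomial is λ² − (0)λ + (-9) with roots 3 and -3.
Eigenvectors give P = [[-2, 1], [3, -1]] with P⁻¹ = [[1, 1], [3, 2]], and M = P·diag(3, -3)·P⁻¹.
Then M⁹ = P·diag(19683, -19683)·P⁻¹ = [[-39366, -19683], [59049, 19683]] · [[1, 1], [3, 2]] = [[-98415, -78732], [118098, 98415]].

[[-98415, -78732], [118098, 98415]]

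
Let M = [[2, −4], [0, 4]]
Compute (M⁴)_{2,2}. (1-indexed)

M² = [[4, −24], [0, 16]]
M³ = [[8, −112], [0, 64]]
M⁴ = [[16, −480], [0, 256]]

256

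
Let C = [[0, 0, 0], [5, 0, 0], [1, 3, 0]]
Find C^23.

[[0, 0, 0], [0, 0, 0], [0, 0, 0]]

C is strictly triangular, hence nilpotent: C^3 = 0, so C^23 = 0.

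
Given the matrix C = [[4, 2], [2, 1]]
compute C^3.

[[100, 50], [50, 25]]

C^2 = [[20, 10], [10, 5]]
C^3 = [[100, 50], [50, 25]]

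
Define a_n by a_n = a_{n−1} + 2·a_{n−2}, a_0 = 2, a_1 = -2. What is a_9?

-2

With companion matrix M = [[1, 2], [1, 0]], [a_n, a_{n−1}]ᵀ = M·[a_{n−1}, a_{n−2}]ᵀ, so [a_9, a_8]ᵀ = M⁸·[a_1, a_0]ᵀ.
M⁸ = [[171, 170], [85, 86]], giving [a_9, a_8]ᵀ = [[-2], [2]].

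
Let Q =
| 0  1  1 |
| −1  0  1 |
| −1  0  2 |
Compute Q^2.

[[−2, 0, 3], [−1, −1, 1], [−2, −1, 3]]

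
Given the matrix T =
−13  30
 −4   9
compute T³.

tr T = −4 and det T = 3, so the characteristic polynomial is λ² − (−4)λ + (3) with roots −1 and −3.
Eigenvectors give P = [[−5, 3], [−2, 1]] with P⁻¹ = [[1, −3], [2, −5]], and T = P·diag(−1, −3)·P⁻¹.
Then T³ = P·diag(−1, −27)·P⁻¹ = [[5, −81], [2, −27]] · [[1, −3], [2, −5]] = [[−157, 390], [−52, 129]].

[[−157, 390], [−52, 129]]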